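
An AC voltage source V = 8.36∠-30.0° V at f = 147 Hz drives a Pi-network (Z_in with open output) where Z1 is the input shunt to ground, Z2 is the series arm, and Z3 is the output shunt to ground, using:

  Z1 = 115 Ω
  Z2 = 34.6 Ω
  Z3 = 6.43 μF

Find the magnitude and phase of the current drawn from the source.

Step 1 — Angular frequency: ω = 2π·f = 2π·147 = 923.6 rad/s.
Step 2 — Component impedances:
  Z1: Z = R = 115 Ω
  Z2: Z = R = 34.6 Ω
  Z3: Z = 1/(jωC) = -j/(ω·C) = 0 - j168.4 Ω
Step 3 — With open output, the series arm Z2 and the output shunt Z3 appear in series to ground: Z2 + Z3 = 34.6 - j168.4 Ω.
Step 4 — Parallel with input shunt Z1: Z_in = Z1 || (Z2 + Z3) = 76 - j43.89 Ω = 87.77∠-30.0° Ω.
Step 5 — Source phasor: V = 8.36∠-30.0° V = 7.24 - j4.18 V.
Step 6 — Ohm's law: I = V / Z_total = (7.24 - j4.18) / (76 - j43.89) = 0.09525 + j1.336e-05 A.
Step 7 — Convert to polar: |I| = 0.09525 A, ∠I = 0.0°.

I = 0.09525∠0.0° A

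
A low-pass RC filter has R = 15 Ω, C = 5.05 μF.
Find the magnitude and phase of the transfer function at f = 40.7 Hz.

Step 1 — Angular frequency: ω = 2π·40.7 = 255.7 rad/s.
Step 2 — Transfer function: H(jω) = 1/(1 + jωRC).
Step 3 — Denominator: 1 + jωRC = 1 + j·255.7·15·5.05e-06 = 1 + j0.01937.
Step 4 — H = 0.9996 - j0.01936.
Step 5 — Magnitude: |H| = 0.9998 (-0.0 dB); phase: φ = -1.1°.

|H| = 0.9998 (-0.0 dB), φ = -1.1°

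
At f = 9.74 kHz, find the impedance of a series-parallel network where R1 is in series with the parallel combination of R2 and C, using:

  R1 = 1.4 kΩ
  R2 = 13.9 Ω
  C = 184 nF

Step 1 — Angular frequency: ω = 2π·f = 2π·9740 = 6.12e+04 rad/s.
Step 2 — Component impedances:
  R1: Z = R = 1400 Ω
  R2: Z = R = 13.9 Ω
  C: Z = 1/(jωC) = -j/(ω·C) = 0 - j88.81 Ω
Step 3 — Parallel branch: R2 || C = 1/(1/R2 + 1/C) = 13.57 - j2.124 Ω.
Step 4 — Series with R1: Z_total = R1 + (R2 || C) = 1414 - j2.124 Ω = 1414∠-0.1° Ω.

Z = 1414 - j2.124 Ω = 1414∠-0.1° Ω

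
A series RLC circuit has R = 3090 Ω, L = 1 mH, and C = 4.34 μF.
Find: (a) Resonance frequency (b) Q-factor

Step 1 — Resonance condition Im(Z)=0 gives ω₀ = 1/√(LC).
Step 2 — ω₀ = 1/√(0.001·4.34e-06) = 1.518e+04 rad/s.
Step 3 — f₀ = ω₀/(2π) = 2416 Hz.
Step 4 — Series Q: Q = ω₀L/R = 1.518e+04·0.001/3090 = 0.004912.

(a) f₀ = 2416 Hz  (b) Q = 0.004912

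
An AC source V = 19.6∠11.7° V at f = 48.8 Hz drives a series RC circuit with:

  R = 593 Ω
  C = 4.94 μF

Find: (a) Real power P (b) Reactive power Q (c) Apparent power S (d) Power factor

Step 1 — Angular frequency: ω = 2π·f = 2π·48.8 = 306.6 rad/s.
Step 2 — Component impedances:
  R: Z = R = 593 Ω
  C: Z = 1/(jωC) = -j/(ω·C) = 0 - j660.2 Ω
Step 3 — Series combination: Z_total = R + C = 593 - j660.2 Ω = 887.4∠-48.1° Ω.
Step 4 — Source phasor: V = 19.6∠11.7° V = 19.19 + j3.975 V.
Step 5 — Current: I = V / Z = 0.01112 + j0.01908 A = 0.02209∠59.8° A.
Step 6 — Complex power: S = V·I* = 0.2893 - j0.3221 VA.
Step 7 — Real power: P = Re(S) = 0.2893 W.
Step 8 — Reactive power: Q = Im(S) = -0.3221 VAR.
Step 9 — Apparent power: |S| = 0.4329 VA.
Step 10 — Power factor: PF = P/|S| = 0.6682 (leading).

(a) P = 0.2893 W  (b) Q = -0.3221 VAR  (c) S = 0.4329 VA  (d) PF = 0.6682 (leading)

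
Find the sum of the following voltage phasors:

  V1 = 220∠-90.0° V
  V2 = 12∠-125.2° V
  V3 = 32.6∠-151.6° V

Step 1 — Convert each phasor to rectangular form:
  V1 = 220·(cos(-90.0°) + j·sin(-90.0°)) = 0 - j220 V
  V2 = 12·(cos(-125.2°) + j·sin(-125.2°)) = -6.917 - j9.806 V
  V3 = 32.6·(cos(-151.6°) + j·sin(-151.6°)) = -28.68 - j15.51 V
Step 2 — Sum components: V_total = -35.59 - j245.3 V.
Step 3 — Convert to polar: |V_total| = 247.9 V, ∠V_total = -98.3°.

V_total = 247.9∠-98.3° V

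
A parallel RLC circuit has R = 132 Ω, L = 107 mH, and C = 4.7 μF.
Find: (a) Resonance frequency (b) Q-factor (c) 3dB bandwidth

Step 1 — Resonance: ω₀ = 1/√(LC) = 1/√(0.107·4.7e-06) = 1410 rad/s.
Step 2 — f₀ = ω₀/(2π) = 224.4 Hz.
Step 3 — Parallel Q: Q = R/(ω₀L) = 132/(1410·0.107) = 0.8748.
Step 4 — Bandwidth: Δω = ω₀/Q = 1612 rad/s; BW = Δω/(2π) = 256.5 Hz.

(a) f₀ = 224.4 Hz  (b) Q = 0.8748  (c) BW = 256.5 Hz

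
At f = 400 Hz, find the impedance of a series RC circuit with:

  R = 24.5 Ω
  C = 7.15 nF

Step 1 — Angular frequency: ω = 2π·f = 2π·400 = 2513 rad/s.
Step 2 — Component impedances:
  R: Z = R = 24.5 Ω
  C: Z = 1/(jωC) = -j/(ω·C) = 0 - j5.565e+04 Ω
Step 3 — Series combination: Z_total = R + C = 24.5 - j5.565e+04 Ω = 5.565e+04∠-90.0° Ω.

Z = 24.5 - j5.565e+04 Ω = 5.565e+04∠-90.0° Ω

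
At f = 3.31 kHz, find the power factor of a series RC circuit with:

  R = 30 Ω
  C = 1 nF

Step 1 — Angular frequency: ω = 2π·f = 2π·3310 = 2.08e+04 rad/s.
Step 2 — Component impedances:
  R: Z = R = 30 Ω
  C: Z = 1/(jωC) = -j/(ω·C) = 0 - j4.808e+04 Ω
Step 3 — Series combination: Z_total = R + C = 30 - j4.808e+04 Ω = 4.808e+04∠-90.0° Ω.
Step 4 — Power factor: PF = cos(φ) = Re(Z)/|Z| = 30/48083 = 0.0006239.
Step 5 — Type: Im(Z) = -4.808e+04 ⇒ leading (phase φ = -90.0°).

PF = 0.0006239 (leading, φ = -90.0°)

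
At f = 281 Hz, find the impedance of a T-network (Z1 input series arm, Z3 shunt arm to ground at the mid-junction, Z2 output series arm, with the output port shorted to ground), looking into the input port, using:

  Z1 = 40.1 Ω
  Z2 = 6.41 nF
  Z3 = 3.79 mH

Step 1 — Angular frequency: ω = 2π·f = 2π·281 = 1766 rad/s.
Step 2 — Component impedances:
  Z1: Z = R = 40.1 Ω
  Z2: Z = 1/(jωC) = -j/(ω·C) = 0 - j8.836e+04 Ω
  Z3: Z = jωL = j·1766·0.00379 = 0 + j6.692 Ω
Step 3 — With the output port shorted to ground, the output series arm Z2 runs from the junction to ground; the shunt arm Z3 also runs from the junction to ground. They appear in parallel: Z3 || Z2 = 0 + j6.692 Ω.
Step 4 — Series with input arm Z1: Z_in = Z1 + (Z3 || Z2) = 40.1 + j6.692 Ω = 40.65∠9.5° Ω.

Z = 40.1 + j6.692 Ω = 40.65∠9.5° Ω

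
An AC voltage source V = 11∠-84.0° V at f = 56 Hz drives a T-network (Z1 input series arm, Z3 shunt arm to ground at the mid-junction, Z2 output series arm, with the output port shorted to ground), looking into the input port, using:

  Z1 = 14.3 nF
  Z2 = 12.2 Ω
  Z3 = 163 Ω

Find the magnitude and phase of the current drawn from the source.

Step 1 — Angular frequency: ω = 2π·f = 2π·56 = 351.9 rad/s.
Step 2 — Component impedances:
  Z1: Z = 1/(jωC) = -j/(ω·C) = 0 - j1.987e+05 Ω
  Z2: Z = R = 12.2 Ω
  Z3: Z = R = 163 Ω
Step 3 — With the output port shorted to ground, the output series arm Z2 runs from the junction to ground; the shunt arm Z3 also runs from the junction to ground. They appear in parallel: Z3 || Z2 = 11.35 Ω.
Step 4 — Series with input arm Z1: Z_in = Z1 + (Z3 || Z2) = 11.35 - j1.987e+05 Ω = 1.987e+05∠-90.0° Ω.
Step 5 — Source phasor: V = 11∠-84.0° V = 1.15 - j10.94 V.
Step 6 — Ohm's law: I = V / Z_total = (1.15 - j10.94) / (11.35 - j1.987e+05) = 5.504e-05 + j5.782e-06 A.
Step 7 — Convert to polar: |I| = 5.535e-05 A, ∠I = 6.0°.

I = 5.535e-05∠6.0° A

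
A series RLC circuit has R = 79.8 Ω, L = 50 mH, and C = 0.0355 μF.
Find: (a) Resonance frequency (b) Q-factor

Step 1 — Resonance condition Im(Z)=0 gives ω₀ = 1/√(LC).
Step 2 — ω₀ = 1/√(0.05·3.55e-08) = 2.374e+04 rad/s.
Step 3 — f₀ = ω₀/(2π) = 3778 Hz.
Step 4 — Series Q: Q = ω₀L/R = 2.374e+04·0.05/79.8 = 14.87.

(a) f₀ = 3778 Hz  (b) Q = 14.87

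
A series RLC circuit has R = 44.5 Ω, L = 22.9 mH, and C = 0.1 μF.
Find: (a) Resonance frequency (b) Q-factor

Step 1 — Resonance condition Im(Z)=0 gives ω₀ = 1/√(LC).
Step 2 — ω₀ = 1/√(0.0229·1e-07) = 2.09e+04 rad/s.
Step 3 — f₀ = ω₀/(2π) = 3326 Hz.
Step 4 — Series Q: Q = ω₀L/R = 2.09e+04·0.0229/44.5 = 10.75.

(a) f₀ = 3326 Hz  (b) Q = 10.75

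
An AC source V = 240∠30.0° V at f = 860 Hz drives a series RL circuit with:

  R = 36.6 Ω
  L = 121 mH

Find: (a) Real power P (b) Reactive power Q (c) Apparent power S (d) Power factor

Step 1 — Angular frequency: ω = 2π·f = 2π·860 = 5404 rad/s.
Step 2 — Component impedances:
  R: Z = R = 36.6 Ω
  L: Z = jωL = j·5404·0.121 = 0 + j653.8 Ω
Step 3 — Series combination: Z_total = R + L = 36.6 + j653.8 Ω = 654.9∠86.8° Ω.
Step 4 — Source phasor: V = 240∠30.0° V = 207.8 + j120 V.
Step 5 — Current: I = V / Z = 0.2007 - j0.3067 A = 0.3665∠-56.8° A.
Step 6 — Complex power: S = V·I* = 4.916 + j87.82 VA.
Step 7 — Real power: P = Re(S) = 4.916 W.
Step 8 — Reactive power: Q = Im(S) = 87.82 VAR.
Step 9 — Apparent power: |S| = 87.96 VA.
Step 10 — Power factor: PF = P/|S| = 0.05589 (lagging).

(a) P = 4.916 W  (b) Q = 87.82 VAR  (c) S = 87.96 VA  (d) PF = 0.05589 (lagging)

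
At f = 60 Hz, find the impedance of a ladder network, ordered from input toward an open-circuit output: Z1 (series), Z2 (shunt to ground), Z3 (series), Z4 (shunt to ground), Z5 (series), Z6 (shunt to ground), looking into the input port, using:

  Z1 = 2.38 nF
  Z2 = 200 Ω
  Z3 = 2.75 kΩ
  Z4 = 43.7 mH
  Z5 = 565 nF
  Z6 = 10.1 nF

Step 1 — Angular frequency: ω = 2π·f = 2π·60 = 377 rad/s.
Step 2 — Component impedances:
  Z1: Z = 1/(jωC) = -j/(ω·C) = 0 - j1.115e+06 Ω
  Z2: Z = R = 200 Ω
  Z3: Z = R = 2750 Ω
  Z4: Z = jωL = j·377·0.0437 = 0 + j16.47 Ω
  Z5: Z = 1/(jωC) = -j/(ω·C) = 0 - j4695 Ω
  Z6: Z = 1/(jωC) = -j/(ω·C) = 0 - j2.626e+05 Ω
Step 3 — Ladder network (open output): work backward from the far end, alternating series and parallel combinations. Z_in = 186.4 - j1.115e+06 Ω = 1.115e+06∠-90.0° Ω.

Z = 186.4 - j1.115e+06 Ω = 1.115e+06∠-90.0° Ω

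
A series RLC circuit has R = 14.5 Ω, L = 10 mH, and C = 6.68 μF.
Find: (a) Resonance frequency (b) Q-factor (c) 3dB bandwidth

Step 1 — Resonance: ω₀ = 1/√(LC) = 1/√(0.01·6.68e-06) = 3869 rad/s.
Step 2 — f₀ = ω₀/(2π) = 615.8 Hz.
Step 3 — Series Q: Q = ω₀L/R = 3869·0.01/14.5 = 2.668.
Step 4 — Bandwidth: Δω = ω₀/Q = 1450 rad/s; BW = Δω/(2π) = 230.8 Hz.

(a) f₀ = 615.8 Hz  (b) Q = 2.668  (c) BW = 230.8 Hz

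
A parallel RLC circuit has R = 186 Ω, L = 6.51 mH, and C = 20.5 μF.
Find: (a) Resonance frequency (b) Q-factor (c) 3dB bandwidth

Step 1 — Resonance: ω₀ = 1/√(LC) = 1/√(0.00651·2.05e-05) = 2737 rad/s.
Step 2 — f₀ = ω₀/(2π) = 435.7 Hz.
Step 3 — Parallel Q: Q = R/(ω₀L) = 186/(2737·0.00651) = 10.44.
Step 4 — Bandwidth: Δω = ω₀/Q = 262.3 rad/s; BW = Δω/(2π) = 41.74 Hz.

(a) f₀ = 435.7 Hz  (b) Q = 10.44  (c) BW = 41.74 Hz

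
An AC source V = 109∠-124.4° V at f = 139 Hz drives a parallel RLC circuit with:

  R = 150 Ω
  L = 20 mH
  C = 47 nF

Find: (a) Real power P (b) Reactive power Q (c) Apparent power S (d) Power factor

Step 1 — Angular frequency: ω = 2π·f = 2π·139 = 873.4 rad/s.
Step 2 — Component impedances:
  R: Z = R = 150 Ω
  L: Z = jωL = j·873.4·0.02 = 0 + j17.47 Ω
  C: Z = 1/(jωC) = -j/(ω·C) = 0 - j2.436e+04 Ω
Step 3 — Parallel combination: 1/Z_total = 1/R + 1/L + 1/C; Z_total = 2.01 + j17.25 Ω = 17.36∠83.4° Ω.
Step 4 — Source phasor: V = 109∠-124.4° V = -61.58 - j89.94 V.
Step 5 — Current: I = V / Z = -5.556 + j2.923 A = 6.278∠152.2° A.
Step 6 — Complex power: S = V·I* = 79.21 + j679.7 VA.
Step 7 — Real power: P = Re(S) = 79.21 W.
Step 8 — Reactive power: Q = Im(S) = 679.7 VAR.
Step 9 — Apparent power: |S| = 684.3 VA.
Step 10 — Power factor: PF = P/|S| = 0.1157 (lagging).

(a) P = 79.21 W  (b) Q = 679.7 VAR  (c) S = 684.3 VA  (d) PF = 0.1157 (lagging)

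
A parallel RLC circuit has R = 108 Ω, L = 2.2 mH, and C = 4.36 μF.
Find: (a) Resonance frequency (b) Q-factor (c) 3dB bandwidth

Step 1 — Resonance: ω₀ = 1/√(LC) = 1/√(0.0022·4.36e-06) = 1.021e+04 rad/s.
Step 2 — f₀ = ω₀/(2π) = 1625 Hz.
Step 3 — Parallel Q: Q = R/(ω₀L) = 108/(1.021e+04·0.0022) = 4.808.
Step 4 — Bandwidth: Δω = ω₀/Q = 2124 rad/s; BW = Δω/(2π) = 338 Hz.

(a) f₀ = 1625 Hz  (b) Q = 4.808  (c) BW = 338 Hz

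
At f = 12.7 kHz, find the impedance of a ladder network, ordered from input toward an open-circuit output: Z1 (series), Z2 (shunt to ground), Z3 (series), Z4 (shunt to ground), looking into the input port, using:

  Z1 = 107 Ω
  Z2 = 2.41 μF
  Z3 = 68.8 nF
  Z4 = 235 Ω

Step 1 — Angular frequency: ω = 2π·f = 2π·1.27e+04 = 7.98e+04 rad/s.
Step 2 — Component impedances:
  Z1: Z = R = 107 Ω
  Z2: Z = 1/(jωC) = -j/(ω·C) = 0 - j5.2 Ω
  Z3: Z = 1/(jωC) = -j/(ω·C) = 0 - j182.1 Ω
  Z4: Z = R = 235 Ω
Step 3 — Ladder network (open output): work backward from the far end, alternating series and parallel combinations. Z_in = 107.1 - j5.144 Ω = 107.2∠-2.8° Ω.

Z = 107.1 - j5.144 Ω = 107.2∠-2.8° Ω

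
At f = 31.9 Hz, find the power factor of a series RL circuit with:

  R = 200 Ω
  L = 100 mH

Step 1 — Angular frequency: ω = 2π·f = 2π·31.9 = 200.4 rad/s.
Step 2 — Component impedances:
  R: Z = R = 200 Ω
  L: Z = jωL = j·200.4·0.1 = 0 + j20.04 Ω
Step 3 — Series combination: Z_total = R + L = 200 + j20.04 Ω = 201∠5.7° Ω.
Step 4 — Power factor: PF = cos(φ) = Re(Z)/|Z| = 200/201 = 0.995.
Step 5 — Type: Im(Z) = 20.04 ⇒ lagging (phase φ = 5.7°).

PF = 0.995 (lagging, φ = 5.7°)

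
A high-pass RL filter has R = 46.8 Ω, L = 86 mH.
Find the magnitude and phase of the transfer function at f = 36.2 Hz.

Step 1 — Angular frequency: ω = 2π·36.2 = 227.5 rad/s.
Step 2 — Transfer function: H(jω) = jωL/(R + jωL).
Step 3 — Numerator jωL = j·19.56; denominator R + jωL = 46.8 + j19.56.
Step 4 — H = 0.1487 + j0.3558.
Step 5 — Magnitude: |H| = 0.3856 (-8.3 dB); phase: φ = 67.3°.

|H| = 0.3856 (-8.3 dB), φ = 67.3°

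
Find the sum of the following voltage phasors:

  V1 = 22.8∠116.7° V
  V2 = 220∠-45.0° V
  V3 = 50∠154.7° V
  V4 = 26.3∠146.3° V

Step 1 — Convert each phasor to rectangular form:
  V1 = 22.8·(cos(116.7°) + j·sin(116.7°)) = -10.24 + j20.37 V
  V2 = 220·(cos(-45.0°) + j·sin(-45.0°)) = 155.6 - j155.6 V
  V3 = 50·(cos(154.7°) + j·sin(154.7°)) = -45.2 + j21.37 V
  V4 = 26.3·(cos(146.3°) + j·sin(146.3°)) = -21.88 + j14.59 V
Step 2 — Sum components: V_total = 78.23 - j99.23 V.
Step 3 — Convert to polar: |V_total| = 126.4 V, ∠V_total = -51.7°.

V_total = 126.4∠-51.7° V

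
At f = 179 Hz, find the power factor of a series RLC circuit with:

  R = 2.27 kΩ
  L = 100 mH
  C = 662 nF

Step 1 — Angular frequency: ω = 2π·f = 2π·179 = 1125 rad/s.
Step 2 — Component impedances:
  R: Z = R = 2270 Ω
  L: Z = jωL = j·1125·0.1 = 0 + j112.5 Ω
  C: Z = 1/(jωC) = -j/(ω·C) = 0 - j1343 Ω
Step 3 — Series combination: Z_total = R + L + C = 2270 - j1231 Ω = 2582∠-28.5° Ω.
Step 4 — Power factor: PF = cos(φ) = Re(Z)/|Z| = 2270/2582.1 = 0.8791.
Step 5 — Type: Im(Z) = -1231 ⇒ leading (phase φ = -28.5°).

PF = 0.8791 (leading, φ = -28.5°)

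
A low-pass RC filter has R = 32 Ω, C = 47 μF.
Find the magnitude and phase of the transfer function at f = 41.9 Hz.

Step 1 — Angular frequency: ω = 2π·41.9 = 263.3 rad/s.
Step 2 — Transfer function: H(jω) = 1/(1 + jωRC).
Step 3 — Denominator: 1 + jωRC = 1 + j·263.3·32·4.7e-05 = 1 + j0.396.
Step 4 — H = 0.8645 - j0.3423.
Step 5 — Magnitude: |H| = 0.9298 (-0.6 dB); phase: φ = -21.6°.

|H| = 0.9298 (-0.6 dB), φ = -21.6°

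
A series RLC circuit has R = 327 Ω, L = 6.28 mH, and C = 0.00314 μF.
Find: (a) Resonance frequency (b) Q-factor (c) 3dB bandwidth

Step 1 — Resonance: ω₀ = 1/√(LC) = 1/√(0.00628·3.14e-09) = 2.252e+05 rad/s.
Step 2 — f₀ = ω₀/(2π) = 3.584e+04 Hz.
Step 3 — Series Q: Q = ω₀L/R = 2.252e+05·0.00628/327 = 4.325.
Step 4 — Bandwidth: Δω = ω₀/Q = 5.207e+04 rad/s; BW = Δω/(2π) = 8287 Hz.

(a) f₀ = 3.584e+04 Hz  (b) Q = 4.325  (c) BW = 8287 Hz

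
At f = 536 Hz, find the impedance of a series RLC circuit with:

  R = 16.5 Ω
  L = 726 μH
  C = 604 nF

Step 1 — Angular frequency: ω = 2π·f = 2π·536 = 3368 rad/s.
Step 2 — Component impedances:
  R: Z = R = 16.5 Ω
  L: Z = jωL = j·3368·0.000726 = 0 + j2.445 Ω
  C: Z = 1/(jωC) = -j/(ω·C) = 0 - j491.6 Ω
Step 3 — Series combination: Z_total = R + L + C = 16.5 - j489.2 Ω = 489.4∠-88.1° Ω.

Z = 16.5 - j489.2 Ω = 489.4∠-88.1° Ω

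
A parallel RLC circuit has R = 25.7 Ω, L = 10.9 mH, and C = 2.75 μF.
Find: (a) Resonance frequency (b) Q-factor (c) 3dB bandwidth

Step 1 — Resonance: ω₀ = 1/√(LC) = 1/√(0.0109·2.75e-06) = 5776 rad/s.
Step 2 — f₀ = ω₀/(2π) = 919.3 Hz.
Step 3 — Parallel Q: Q = R/(ω₀L) = 25.7/(5776·0.0109) = 0.4082.
Step 4 — Bandwidth: Δω = ω₀/Q = 1.415e+04 rad/s; BW = Δω/(2π) = 2252 Hz.

(a) f₀ = 919.3 Hz  (b) Q = 0.4082  (c) BW = 2252 Hz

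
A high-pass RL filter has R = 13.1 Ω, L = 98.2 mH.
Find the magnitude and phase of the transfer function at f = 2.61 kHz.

Step 1 — Angular frequency: ω = 2π·2610 = 1.64e+04 rad/s.
Step 2 — Transfer function: H(jω) = jωL/(R + jωL).
Step 3 — Numerator jωL = j·1610; denominator R + jωL = 13.1 + j1610.
Step 4 — H = 0.9999 + j0.008134.
Step 5 — Magnitude: |H| = 1 (-0.0 dB); phase: φ = 0.5°.

|H| = 1 (-0.0 dB), φ = 0.5°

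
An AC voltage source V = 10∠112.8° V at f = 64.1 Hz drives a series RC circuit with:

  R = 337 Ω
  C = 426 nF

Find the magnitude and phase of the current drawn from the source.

Step 1 — Angular frequency: ω = 2π·f = 2π·64.1 = 402.8 rad/s.
Step 2 — Component impedances:
  R: Z = R = 337 Ω
  C: Z = 1/(jωC) = -j/(ω·C) = 0 - j5828 Ω
Step 3 — Series combination: Z_total = R + C = 337 - j5828 Ω = 5838∠-86.7° Ω.
Step 4 — Source phasor: V = 10∠112.8° V = -3.875 + j9.219 V.
Step 5 — Ohm's law: I = V / Z_total = (-3.875 + j9.219) / (337 - j5828) = -0.001615 - j0.0005715 A.
Step 6 — Convert to polar: |I| = 0.001713 A, ∠I = -160.5°.

I = 0.001713∠-160.5° A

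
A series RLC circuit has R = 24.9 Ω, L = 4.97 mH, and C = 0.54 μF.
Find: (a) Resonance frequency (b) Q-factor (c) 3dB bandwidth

Step 1 — Resonance condition Im(Z)=0 gives ω₀ = 1/√(LC).
Step 2 — ω₀ = 1/√(0.00497·5.4e-07) = 1.93e+04 rad/s.
Step 3 — f₀ = ω₀/(2π) = 3072 Hz.
Step 4 — Series Q: Q = ω₀L/R = 1.93e+04·0.00497/24.9 = 3.853.
Step 5 — 3dB bandwidth: Δω = ω₀/Q = 5010 rad/s; BW = Δω/(2π) = 797.4 Hz.

(a) f₀ = 3072 Hz  (b) Q = 3.853  (c) BW = 797.4 Hz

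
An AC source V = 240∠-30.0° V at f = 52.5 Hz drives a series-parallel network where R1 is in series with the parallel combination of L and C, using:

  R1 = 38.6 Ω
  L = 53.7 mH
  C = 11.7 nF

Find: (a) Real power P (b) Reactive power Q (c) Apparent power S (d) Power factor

Step 1 — Angular frequency: ω = 2π·f = 2π·52.5 = 329.9 rad/s.
Step 2 — Component impedances:
  R1: Z = R = 38.6 Ω
  L: Z = jωL = j·329.9·0.0537 = 0 + j17.71 Ω
  C: Z = 1/(jωC) = -j/(ω·C) = 0 - j2.591e+05 Ω
Step 3 — Parallel branch: L || C = 1/(1/L + 1/C) = 0 + j17.72 Ω.
Step 4 — Series with R1: Z_total = R1 + (L || C) = 38.6 + j17.72 Ω = 42.47∠24.7° Ω.
Step 5 — Source phasor: V = 240∠-30.0° V = 207.8 - j120 V.
Step 6 — Current: I = V / Z = 3.269 - j4.609 A = 5.651∠-54.7° A.
Step 7 — Complex power: S = V·I* = 1233 + j565.7 VA.
Step 8 — Real power: P = Re(S) = 1233 W.
Step 9 — Reactive power: Q = Im(S) = 565.7 VAR.
Step 10 — Apparent power: |S| = 1356 VA.
Step 11 — Power factor: PF = P/|S| = 0.9089 (lagging).

(a) P = 1233 W  (b) Q = 565.7 VAR  (c) S = 1356 VA  (d) PF = 0.9089 (lagging)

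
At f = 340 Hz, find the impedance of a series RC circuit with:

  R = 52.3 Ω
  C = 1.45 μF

Step 1 — Angular frequency: ω = 2π·f = 2π·340 = 2136 rad/s.
Step 2 — Component impedances:
  R: Z = R = 52.3 Ω
  C: Z = 1/(jωC) = -j/(ω·C) = 0 - j322.8 Ω
Step 3 — Series combination: Z_total = R + C = 52.3 - j322.8 Ω = 327∠-80.8° Ω.

Z = 52.3 - j322.8 Ω = 327∠-80.8° Ω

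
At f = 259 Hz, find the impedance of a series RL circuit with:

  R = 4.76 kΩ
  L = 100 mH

Step 1 — Angular frequency: ω = 2π·f = 2π·259 = 1627 rad/s.
Step 2 — Component impedances:
  R: Z = R = 4760 Ω
  L: Z = jωL = j·1627·0.1 = 0 + j162.7 Ω
Step 3 — Series combination: Z_total = R + L = 4760 + j162.7 Ω = 4763∠2.0° Ω.

Z = 4760 + j162.7 Ω = 4763∠2.0° Ω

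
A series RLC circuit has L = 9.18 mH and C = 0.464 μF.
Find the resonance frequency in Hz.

Step 1 — Resonance condition Im(Z)=0 gives ω₀ = 1/√(LC).
Step 2 — ω₀ = 1/√(0.00918·4.64e-07) = 1.532e+04 rad/s.
Step 3 — f₀ = ω₀/(2π) = 2439 Hz.

f₀ = 2439 Hz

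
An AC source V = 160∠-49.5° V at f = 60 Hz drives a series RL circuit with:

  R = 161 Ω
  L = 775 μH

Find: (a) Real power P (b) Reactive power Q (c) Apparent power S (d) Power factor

Step 1 — Angular frequency: ω = 2π·f = 2π·60 = 377 rad/s.
Step 2 — Component impedances:
  R: Z = R = 161 Ω
  L: Z = jωL = j·377·0.000775 = 0 + j0.2922 Ω
Step 3 — Series combination: Z_total = R + L = 161 + j0.2922 Ω = 161∠0.1° Ω.
Step 4 — Source phasor: V = 160∠-49.5° V = 103.9 - j121.7 V.
Step 5 — Current: I = V / Z = 0.644 - j0.7569 A = 0.9938∠-49.6° A.
Step 6 — Complex power: S = V·I* = 159 + j0.2885 VA.
Step 7 — Real power: P = Re(S) = 159 W.
Step 8 — Reactive power: Q = Im(S) = 0.2885 VAR.
Step 9 — Apparent power: |S| = 159 VA.
Step 10 — Power factor: PF = P/|S| = 1 (lagging).

(a) P = 159 W  (b) Q = 0.2885 VAR  (c) S = 159 VA  (d) PF = 1 (lagging)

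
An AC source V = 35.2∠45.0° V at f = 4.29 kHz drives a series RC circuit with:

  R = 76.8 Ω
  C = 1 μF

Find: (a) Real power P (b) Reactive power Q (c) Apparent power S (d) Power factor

Step 1 — Angular frequency: ω = 2π·f = 2π·4290 = 2.695e+04 rad/s.
Step 2 — Component impedances:
  R: Z = R = 76.8 Ω
  C: Z = 1/(jωC) = -j/(ω·C) = 0 - j37.1 Ω
Step 3 — Series combination: Z_total = R + C = 76.8 - j37.1 Ω = 85.29∠-25.8° Ω.
Step 4 — Source phasor: V = 35.2∠45.0° V = 24.89 + j24.89 V.
Step 5 — Current: I = V / Z = 0.1358 + j0.3897 A = 0.4127∠70.8° A.
Step 6 — Complex power: S = V·I* = 13.08 - j6.319 VA.
Step 7 — Real power: P = Re(S) = 13.08 W.
Step 8 — Reactive power: Q = Im(S) = -6.319 VAR.
Step 9 — Apparent power: |S| = 14.53 VA.
Step 10 — Power factor: PF = P/|S| = 0.9004 (leading).

(a) P = 13.08 W  (b) Q = -6.319 VAR  (c) S = 14.53 VA  (d) PF = 0.9004 (leading)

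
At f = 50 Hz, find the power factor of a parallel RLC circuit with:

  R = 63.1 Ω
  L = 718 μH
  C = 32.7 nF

Step 1 — Angular frequency: ω = 2π·f = 2π·50 = 314.2 rad/s.
Step 2 — Component impedances:
  R: Z = R = 63.1 Ω
  L: Z = jωL = j·314.2·0.000718 = 0 + j0.2256 Ω
  C: Z = 1/(jωC) = -j/(ω·C) = 0 - j9.734e+04 Ω
Step 3 — Parallel combination: 1/Z_total = 1/R + 1/L + 1/C; Z_total = 0.0008063 + j0.2256 Ω = 0.2256∠89.8° Ω.
Step 4 — Power factor: PF = cos(φ) = Re(Z)/|Z| = 0.00080634/0.22557 = 0.003575.
Step 5 — Type: Im(Z) = 0.2256 ⇒ lagging (phase φ = 89.8°).

PF = 0.003575 (lagging, φ = 89.8°)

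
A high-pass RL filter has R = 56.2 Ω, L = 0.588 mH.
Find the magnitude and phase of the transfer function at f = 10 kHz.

Step 1 — Angular frequency: ω = 2π·1e+04 = 6.283e+04 rad/s.
Step 2 — Transfer function: H(jω) = jωL/(R + jωL).
Step 3 — Numerator jωL = j·36.95; denominator R + jωL = 56.2 + j36.95.
Step 4 — H = 0.3018 + j0.459.
Step 5 — Magnitude: |H| = 0.5493 (-5.2 dB); phase: φ = 56.7°.

|H| = 0.5493 (-5.2 dB), φ = 56.7°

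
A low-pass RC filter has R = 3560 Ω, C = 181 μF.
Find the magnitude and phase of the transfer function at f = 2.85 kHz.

Step 1 — Angular frequency: ω = 2π·2850 = 1.791e+04 rad/s.
Step 2 — Transfer function: H(jω) = 1/(1 + jωRC).
Step 3 — Denominator: 1 + jωRC = 1 + j·1.791e+04·3560·0.000181 = 1 + j1.154e+04.
Step 4 — H = 7.511e-09 - j8.667e-05.
Step 5 — Magnitude: |H| = 8.667e-05 (-81.2 dB); phase: φ = -90.0°.

|H| = 8.667e-05 (-81.2 dB), φ = -90.0°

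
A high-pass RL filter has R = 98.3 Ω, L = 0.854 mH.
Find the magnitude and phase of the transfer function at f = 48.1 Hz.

Step 1 — Angular frequency: ω = 2π·48.1 = 302.2 rad/s.
Step 2 — Transfer function: H(jω) = jωL/(R + jωL).
Step 3 — Numerator jωL = j·0.2581; denominator R + jωL = 98.3 + j0.2581.
Step 4 — H = 6.894e-06 + j0.002626.
Step 5 — Magnitude: |H| = 0.002626 (-51.6 dB); phase: φ = 89.8°.

|H| = 0.002626 (-51.6 dB), φ = 89.8°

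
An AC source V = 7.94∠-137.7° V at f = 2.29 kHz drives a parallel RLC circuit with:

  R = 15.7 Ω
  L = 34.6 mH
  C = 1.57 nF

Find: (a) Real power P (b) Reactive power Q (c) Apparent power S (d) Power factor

Step 1 — Angular frequency: ω = 2π·f = 2π·2290 = 1.439e+04 rad/s.
Step 2 — Component impedances:
  R: Z = R = 15.7 Ω
  L: Z = jωL = j·1.439e+04·0.0346 = 0 + j497.8 Ω
  C: Z = 1/(jωC) = -j/(ω·C) = 0 - j4.427e+04 Ω
Step 3 — Parallel combination: 1/Z_total = 1/R + 1/L + 1/C; Z_total = 15.68 + j0.4891 Ω = 15.69∠1.8° Ω.
Step 4 — Source phasor: V = 7.94∠-137.7° V = -5.873 - j5.344 V.
Step 5 — Current: I = V / Z = -0.3847 - j0.3287 A = 0.506∠-139.5° A.
Step 6 — Complex power: S = V·I* = 4.016 + j0.1252 VA.
Step 7 — Real power: P = Re(S) = 4.016 W.
Step 8 — Reactive power: Q = Im(S) = 0.1252 VAR.
Step 9 — Apparent power: |S| = 4.017 VA.
Step 10 — Power factor: PF = P/|S| = 0.9995 (lagging).

(a) P = 4.016 W  (b) Q = 0.1252 VAR  (c) S = 4.017 VA  (d) PF = 0.9995 (lagging)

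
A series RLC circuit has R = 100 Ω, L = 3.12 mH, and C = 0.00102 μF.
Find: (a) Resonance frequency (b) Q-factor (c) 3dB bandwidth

Step 1 — Resonance: ω₀ = 1/√(LC) = 1/√(0.00312·1.02e-09) = 5.606e+05 rad/s.
Step 2 — f₀ = ω₀/(2π) = 8.922e+04 Hz.
Step 3 — Series Q: Q = ω₀L/R = 5.606e+05·0.00312/100 = 17.49.
Step 4 — Bandwidth: Δω = ω₀/Q = 3.205e+04 rad/s; BW = Δω/(2π) = 5101 Hz.

(a) f₀ = 8.922e+04 Hz  (b) Q = 17.49  (c) BW = 5101 Hz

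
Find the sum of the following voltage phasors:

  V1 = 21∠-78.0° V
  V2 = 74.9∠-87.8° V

Step 1 — Convert each phasor to rectangular form:
  V1 = 21·(cos(-78.0°) + j·sin(-78.0°)) = 4.366 - j20.54 V
  V2 = 74.9·(cos(-87.8°) + j·sin(-87.8°)) = 2.875 - j74.84 V
Step 2 — Sum components: V_total = 7.241 - j95.39 V.
Step 3 — Convert to polar: |V_total| = 95.66 V, ∠V_total = -85.7°.

V_total = 95.66∠-85.7° V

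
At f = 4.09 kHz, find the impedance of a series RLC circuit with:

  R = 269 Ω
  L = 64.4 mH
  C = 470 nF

Step 1 — Angular frequency: ω = 2π·f = 2π·4090 = 2.57e+04 rad/s.
Step 2 — Component impedances:
  R: Z = R = 269 Ω
  L: Z = jωL = j·2.57e+04·0.0644 = 0 + j1655 Ω
  C: Z = 1/(jωC) = -j/(ω·C) = 0 - j82.79 Ω
Step 3 — Series combination: Z_total = R + L + C = 269 + j1572 Ω = 1595∠80.3° Ω.

Z = 269 + j1572 Ω = 1595∠80.3° Ω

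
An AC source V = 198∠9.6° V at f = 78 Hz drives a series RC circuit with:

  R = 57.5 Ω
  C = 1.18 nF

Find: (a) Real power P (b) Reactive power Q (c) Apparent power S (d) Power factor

Step 1 — Angular frequency: ω = 2π·f = 2π·78 = 490.1 rad/s.
Step 2 — Component impedances:
  R: Z = R = 57.5 Ω
  C: Z = 1/(jωC) = -j/(ω·C) = 0 - j1.729e+06 Ω
Step 3 — Series combination: Z_total = R + C = 57.5 - j1.729e+06 Ω = 1.729e+06∠-90.0° Ω.
Step 4 — Source phasor: V = 198∠9.6° V = 195.2 + j33.02 V.
Step 5 — Current: I = V / Z = -1.909e-05 + j0.0001129 A = 0.0001145∠99.6° A.
Step 6 — Complex power: S = V·I* = 7.539e-07 - j0.02267 VA.
Step 7 — Real power: P = Re(S) = 7.539e-07 W.
Step 8 — Reactive power: Q = Im(S) = -0.02267 VAR.
Step 9 — Apparent power: |S| = 0.02267 VA.
Step 10 — Power factor: PF = P/|S| = 3.325e-05 (leading).

(a) P = 7.539e-07 W  (b) Q = -0.02267 VAR  (c) S = 0.02267 VA  (d) PF = 3.325e-05 (leading)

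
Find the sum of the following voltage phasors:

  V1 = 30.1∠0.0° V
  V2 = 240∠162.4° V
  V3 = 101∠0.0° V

Step 1 — Convert each phasor to rectangular form:
  V1 = 30.1·(cos(0.0°) + j·sin(0.0°)) = 30.1 V
  V2 = 240·(cos(162.4°) + j·sin(162.4°)) = -228.8 + j72.57 V
  V3 = 101·(cos(0.0°) + j·sin(0.0°)) = 101 V
Step 2 — Sum components: V_total = -97.67 + j72.57 V.
Step 3 — Convert to polar: |V_total| = 121.7 V, ∠V_total = 143.4°.

V_total = 121.7∠143.4° V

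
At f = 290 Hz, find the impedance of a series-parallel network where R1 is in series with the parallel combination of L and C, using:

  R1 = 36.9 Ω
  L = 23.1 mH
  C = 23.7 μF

Step 1 — Angular frequency: ω = 2π·f = 2π·290 = 1822 rad/s.
Step 2 — Component impedances:
  R1: Z = R = 36.9 Ω
  L: Z = jωL = j·1822·0.0231 = 0 + j42.09 Ω
  C: Z = 1/(jωC) = -j/(ω·C) = 0 - j23.16 Ω
Step 3 — Parallel branch: L || C = 1/(1/L + 1/C) = 0 - j51.48 Ω.
Step 4 — Series with R1: Z_total = R1 + (L || C) = 36.9 - j51.48 Ω = 63.34∠-54.4° Ω.

Z = 36.9 - j51.48 Ω = 63.34∠-54.4° Ω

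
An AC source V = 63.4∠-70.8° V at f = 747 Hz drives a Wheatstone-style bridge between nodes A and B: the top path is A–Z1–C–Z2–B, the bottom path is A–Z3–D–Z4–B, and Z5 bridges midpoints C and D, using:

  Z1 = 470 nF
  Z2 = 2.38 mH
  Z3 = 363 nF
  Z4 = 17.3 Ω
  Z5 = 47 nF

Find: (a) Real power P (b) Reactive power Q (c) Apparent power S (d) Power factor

Step 1 — Angular frequency: ω = 2π·f = 2π·747 = 4694 rad/s.
Step 2 — Component impedances:
  Z1: Z = 1/(jωC) = -j/(ω·C) = 0 - j453.3 Ω
  Z2: Z = jωL = j·4694·0.00238 = 0 + j11.17 Ω
  Z3: Z = 1/(jωC) = -j/(ω·C) = 0 - j586.9 Ω
  Z4: Z = R = 17.3 Ω
  Z5: Z = 1/(jωC) = -j/(ω·C) = 0 - j4533 Ω
Step 3 — Bridge requires nodal analysis (the Z5 bridge couples midpoints C and D, so the two paths cannot be reduced to a simple series/parallel combination). Setting node B to ground and injecting 1 A at node A, the 3-node admittance system at A, C, D solves to V_A = Z_AB = 3.171 - j252.2 Ω = 252.3∠-89.3° Ω.
Step 4 — Source phasor: V = 63.4∠-70.8° V = 20.85 - j59.87 V.
Step 5 — Current: I = V / Z = 0.2384 + j0.07966 A = 0.2513∠18.5° A.
Step 6 — Complex power: S = V·I* = 0.2003 - j15.93 VA.
Step 7 — Real power: P = Re(S) = 0.2003 W.
Step 8 — Reactive power: Q = Im(S) = -15.93 VAR.
Step 9 — Apparent power: |S| = 15.93 VA.
Step 10 — Power factor: PF = P/|S| = 0.01257 (leading).

(a) P = 0.2003 W  (b) Q = -15.93 VAR  (c) S = 15.93 VA  (d) PF = 0.01257 (leading)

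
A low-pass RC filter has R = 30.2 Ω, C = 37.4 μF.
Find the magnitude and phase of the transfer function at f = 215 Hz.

Step 1 — Angular frequency: ω = 2π·215 = 1351 rad/s.
Step 2 — Transfer function: H(jω) = 1/(1 + jωRC).
Step 3 — Denominator: 1 + jωRC = 1 + j·1351·30.2·3.74e-05 = 1 + j1.526.
Step 4 — H = 0.3005 - j0.4585.
Step 5 — Magnitude: |H| = 0.5482 (-5.2 dB); phase: φ = -56.8°.

|H| = 0.5482 (-5.2 dB), φ = -56.8°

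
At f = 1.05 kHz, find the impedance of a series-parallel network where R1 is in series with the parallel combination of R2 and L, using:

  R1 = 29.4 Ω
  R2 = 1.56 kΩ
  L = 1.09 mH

Step 1 — Angular frequency: ω = 2π·f = 2π·1050 = 6597 rad/s.
Step 2 — Component impedances:
  R1: Z = R = 29.4 Ω
  R2: Z = R = 1560 Ω
  L: Z = jωL = j·6597·0.00109 = 0 + j7.191 Ω
Step 3 — Parallel branch: R2 || L = 1/(1/R2 + 1/L) = 0.03315 + j7.191 Ω.
Step 4 — Series with R1: Z_total = R1 + (R2 || L) = 29.43 + j7.191 Ω = 30.3∠13.7° Ω.

Z = 29.43 + j7.191 Ω = 30.3∠13.7° Ω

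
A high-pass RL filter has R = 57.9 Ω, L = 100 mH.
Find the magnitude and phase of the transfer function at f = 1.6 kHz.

Step 1 — Angular frequency: ω = 2π·1600 = 1.005e+04 rad/s.
Step 2 — Transfer function: H(jω) = jωL/(R + jωL).
Step 3 — Numerator jωL = j·1005; denominator R + jωL = 57.9 + j1005.
Step 4 — H = 0.9967 + j0.0574.
Step 5 — Magnitude: |H| = 0.9983 (-0.0 dB); phase: φ = 3.3°.

|H| = 0.9983 (-0.0 dB), φ = 3.3°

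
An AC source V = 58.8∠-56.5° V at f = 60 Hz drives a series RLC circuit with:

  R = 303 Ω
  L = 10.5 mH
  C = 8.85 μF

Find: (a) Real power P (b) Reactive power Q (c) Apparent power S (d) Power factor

Step 1 — Angular frequency: ω = 2π·f = 2π·60 = 377 rad/s.
Step 2 — Component impedances:
  R: Z = R = 303 Ω
  L: Z = jωL = j·377·0.0105 = 0 + j3.958 Ω
  C: Z = 1/(jωC) = -j/(ω·C) = 0 - j299.7 Ω
Step 3 — Series combination: Z_total = R + L + C = 303 - j295.8 Ω = 423.4∠-44.3° Ω.
Step 4 — Source phasor: V = 58.8∠-56.5° V = 32.45 - j49.03 V.
Step 5 — Current: I = V / Z = 0.1357 - j0.02933 A = 0.1389∠-12.2° A.
Step 6 — Complex power: S = V·I* = 5.843 - j5.704 VA.
Step 7 — Real power: P = Re(S) = 5.843 W.
Step 8 — Reactive power: Q = Im(S) = -5.704 VAR.
Step 9 — Apparent power: |S| = 8.165 VA.
Step 10 — Power factor: PF = P/|S| = 0.7156 (leading).

(a) P = 5.843 W  (b) Q = -5.704 VAR  (c) S = 8.165 VA  (d) PF = 0.7156 (leading)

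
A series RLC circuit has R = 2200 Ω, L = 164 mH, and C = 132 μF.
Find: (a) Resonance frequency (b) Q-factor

Step 1 — Resonance condition Im(Z)=0 gives ω₀ = 1/√(LC).
Step 2 — ω₀ = 1/√(0.164·0.000132) = 214.9 rad/s.
Step 3 — f₀ = ω₀/(2π) = 34.21 Hz.
Step 4 — Series Q: Q = ω₀L/R = 214.9·0.164/2200 = 0.01602.

(a) f₀ = 34.21 Hz  (b) Q = 0.01602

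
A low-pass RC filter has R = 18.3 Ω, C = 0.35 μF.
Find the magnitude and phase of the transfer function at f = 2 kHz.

Step 1 — Angular frequency: ω = 2π·2000 = 1.257e+04 rad/s.
Step 2 — Transfer function: H(jω) = 1/(1 + jωRC).
Step 3 — Denominator: 1 + jωRC = 1 + j·1.257e+04·18.3·3.5e-07 = 1 + j0.08049.
Step 4 — H = 0.9936 - j0.07997.
Step 5 — Magnitude: |H| = 0.9968 (-0.0 dB); phase: φ = -4.6°.

|H| = 0.9968 (-0.0 dB), φ = -4.6°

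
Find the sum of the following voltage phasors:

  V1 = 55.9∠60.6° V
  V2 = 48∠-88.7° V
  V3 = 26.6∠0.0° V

Step 1 — Convert each phasor to rectangular form:
  V1 = 55.9·(cos(60.6°) + j·sin(60.6°)) = 27.44 + j48.7 V
  V2 = 48·(cos(-88.7°) + j·sin(-88.7°)) = 1.089 - j47.99 V
  V3 = 26.6·(cos(0.0°) + j·sin(0.0°)) = 26.6 V
Step 2 — Sum components: V_total = 55.13 + j0.7132 V.
Step 3 — Convert to polar: |V_total| = 55.14 V, ∠V_total = 0.7°.

V_total = 55.14∠0.7° V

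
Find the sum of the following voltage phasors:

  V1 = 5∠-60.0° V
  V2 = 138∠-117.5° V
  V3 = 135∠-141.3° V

Step 1 — Convert each phasor to rectangular form:
  V1 = 5·(cos(-60.0°) + j·sin(-60.0°)) = 2.5 - j4.33 V
  V2 = 138·(cos(-117.5°) + j·sin(-117.5°)) = -63.72 - j122.4 V
  V3 = 135·(cos(-141.3°) + j·sin(-141.3°)) = -105.4 - j84.41 V
Step 2 — Sum components: V_total = -166.6 - j211.1 V.
Step 3 — Convert to polar: |V_total| = 268.9 V, ∠V_total = -128.3°.

V_total = 268.9∠-128.3° V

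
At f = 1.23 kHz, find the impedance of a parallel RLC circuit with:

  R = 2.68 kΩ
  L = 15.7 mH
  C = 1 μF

Step 1 — Angular frequency: ω = 2π·f = 2π·1230 = 7728 rad/s.
Step 2 — Component impedances:
  R: Z = R = 2680 Ω
  L: Z = jωL = j·7728·0.0157 = 0 + j121.3 Ω
  C: Z = 1/(jωC) = -j/(ω·C) = 0 - j129.4 Ω
Step 3 — Parallel combination: 1/Z_total = 1/R + 1/L + 1/C; Z_total = 926.4 + j1275 Ω = 1576∠54.0° Ω.

Z = 926.4 + j1275 Ω = 1576∠54.0° Ω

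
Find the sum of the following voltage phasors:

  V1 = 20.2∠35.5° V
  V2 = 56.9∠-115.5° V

Step 1 — Convert each phasor to rectangular form:
  V1 = 20.2·(cos(35.5°) + j·sin(35.5°)) = 16.45 + j11.73 V
  V2 = 56.9·(cos(-115.5°) + j·sin(-115.5°)) = -24.5 - j51.36 V
Step 2 — Sum components: V_total = -8.051 - j39.63 V.
Step 3 — Convert to polar: |V_total| = 40.44 V, ∠V_total = -101.5°.

V_total = 40.44∠-101.5° V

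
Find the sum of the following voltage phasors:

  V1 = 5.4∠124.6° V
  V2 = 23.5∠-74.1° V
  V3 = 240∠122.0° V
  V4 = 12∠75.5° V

Step 1 — Convert each phasor to rectangular form:
  V1 = 5.4·(cos(124.6°) + j·sin(124.6°)) = -3.066 + j4.445 V
  V2 = 23.5·(cos(-74.1°) + j·sin(-74.1°)) = 6.438 - j22.6 V
  V3 = 240·(cos(122.0°) + j·sin(122.0°)) = -127.2 + j203.5 V
  V4 = 12·(cos(75.5°) + j·sin(75.5°)) = 3.005 + j11.62 V
Step 2 — Sum components: V_total = -120.8 + j197 V.
Step 3 — Convert to polar: |V_total| = 231.1 V, ∠V_total = 121.5°.

V_total = 231.1∠121.5° V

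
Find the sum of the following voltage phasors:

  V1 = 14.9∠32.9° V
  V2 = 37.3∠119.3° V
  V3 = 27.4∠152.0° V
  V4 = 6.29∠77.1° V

Step 1 — Convert each phasor to rectangular form:
  V1 = 14.9·(cos(32.9°) + j·sin(32.9°)) = 12.51 + j8.093 V
  V2 = 37.3·(cos(119.3°) + j·sin(119.3°)) = -18.25 + j32.53 V
  V3 = 27.4·(cos(152.0°) + j·sin(152.0°)) = -24.19 + j12.86 V
  V4 = 6.29·(cos(77.1°) + j·sin(77.1°)) = 1.404 + j6.131 V
Step 2 — Sum components: V_total = -28.53 + j59.62 V.
Step 3 — Convert to polar: |V_total| = 66.09 V, ∠V_total = 115.6°.

V_total = 66.09∠115.6° V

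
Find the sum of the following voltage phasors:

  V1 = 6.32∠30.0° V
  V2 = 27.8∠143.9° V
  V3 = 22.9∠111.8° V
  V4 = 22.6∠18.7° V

Step 1 — Convert each phasor to rectangular form:
  V1 = 6.32·(cos(30.0°) + j·sin(30.0°)) = 5.473 + j3.16 V
  V2 = 27.8·(cos(143.9°) + j·sin(143.9°)) = -22.46 + j16.38 V
  V3 = 22.9·(cos(111.8°) + j·sin(111.8°)) = -8.504 + j21.26 V
  V4 = 22.6·(cos(18.7°) + j·sin(18.7°)) = 21.41 + j7.246 V
Step 2 — Sum components: V_total = -4.086 + j48.05 V.
Step 3 — Convert to polar: |V_total| = 48.22 V, ∠V_total = 94.9°.

V_total = 48.22∠94.9° V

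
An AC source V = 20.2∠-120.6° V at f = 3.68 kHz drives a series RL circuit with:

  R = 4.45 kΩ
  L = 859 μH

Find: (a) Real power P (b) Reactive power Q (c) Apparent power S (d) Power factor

Step 1 — Angular frequency: ω = 2π·f = 2π·3680 = 2.312e+04 rad/s.
Step 2 — Component impedances:
  R: Z = R = 4450 Ω
  L: Z = jωL = j·2.312e+04·0.000859 = 0 + j19.86 Ω
Step 3 — Series combination: Z_total = R + L = 4450 + j19.86 Ω = 4450∠0.3° Ω.
Step 4 — Source phasor: V = 20.2∠-120.6° V = -10.28 - j17.39 V.
Step 5 — Current: I = V / Z = -0.002328 - j0.003897 A = 0.004539∠-120.9° A.
Step 6 — Complex power: S = V·I* = 0.09169 + j0.0004093 VA.
Step 7 — Real power: P = Re(S) = 0.09169 W.
Step 8 — Reactive power: Q = Im(S) = 0.0004093 VAR.
Step 9 — Apparent power: |S| = 0.09169 VA.
Step 10 — Power factor: PF = P/|S| = 1 (lagging).

(a) P = 0.09169 W  (b) Q = 0.0004093 VAR  (c) S = 0.09169 VA  (d) PF = 1 (lagging)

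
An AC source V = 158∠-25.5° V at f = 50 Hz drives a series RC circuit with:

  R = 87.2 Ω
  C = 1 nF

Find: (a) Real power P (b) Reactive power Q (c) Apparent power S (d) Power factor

Step 1 — Angular frequency: ω = 2π·f = 2π·50 = 314.2 rad/s.
Step 2 — Component impedances:
  R: Z = R = 87.2 Ω
  C: Z = 1/(jωC) = -j/(ω·C) = 0 - j3.183e+06 Ω
Step 3 — Series combination: Z_total = R + C = 87.2 - j3.183e+06 Ω = 3.183e+06∠-90.0° Ω.
Step 4 — Source phasor: V = 158∠-25.5° V = 142.6 - j68.02 V.
Step 5 — Current: I = V / Z = 2.137e-05 + j4.48e-05 A = 4.964e-05∠64.5° A.
Step 6 — Complex power: S = V·I* = 2.148e-07 - j0.007843 VA.
Step 7 — Real power: P = Re(S) = 2.148e-07 W.
Step 8 — Reactive power: Q = Im(S) = -0.007843 VAR.
Step 9 — Apparent power: |S| = 0.007843 VA.
Step 10 — Power factor: PF = P/|S| = 2.739e-05 (leading).

(a) P = 2.148e-07 W  (b) Q = -0.007843 VAR  (c) S = 0.007843 VA  (d) PF = 2.739e-05 (leading)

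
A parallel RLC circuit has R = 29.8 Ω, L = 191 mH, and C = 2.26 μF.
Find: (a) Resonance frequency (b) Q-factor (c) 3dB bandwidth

Step 1 — Resonance: ω₀ = 1/√(LC) = 1/√(0.191·2.26e-06) = 1522 rad/s.
Step 2 — f₀ = ω₀/(2π) = 242.2 Hz.
Step 3 — Parallel Q: Q = R/(ω₀L) = 29.8/(1522·0.191) = 0.1025.
Step 4 — Bandwidth: Δω = ω₀/Q = 1.485e+04 rad/s; BW = Δω/(2π) = 2363 Hz.

(a) f₀ = 242.2 Hz  (b) Q = 0.1025  (c) BW = 2363 Hz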